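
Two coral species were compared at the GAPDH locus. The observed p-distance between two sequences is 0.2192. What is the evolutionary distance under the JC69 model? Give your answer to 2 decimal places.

0.26

d = −(3/4) ln(1 − 4p/3) = −0.75 ln(1 − 0.292267) = −0.75 ln(0.707733)
  = −0.75 × (-0.345688) = 0.259266 substitutions/site.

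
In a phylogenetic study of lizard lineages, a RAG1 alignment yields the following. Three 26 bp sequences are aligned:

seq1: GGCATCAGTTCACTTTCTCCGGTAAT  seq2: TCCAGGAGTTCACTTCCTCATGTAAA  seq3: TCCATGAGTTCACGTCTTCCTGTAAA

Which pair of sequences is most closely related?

seq1–seq2: 8/26 differ, p = 0.308, d = 0.396.
seq1–seq3: 8/26 differ, p = 0.308, d = 0.396.
seq2–seq3: 4/26 differ, p = 0.154, d = 0.172.
The smallest distance is between seq2 and seq3.

seq2 and seq3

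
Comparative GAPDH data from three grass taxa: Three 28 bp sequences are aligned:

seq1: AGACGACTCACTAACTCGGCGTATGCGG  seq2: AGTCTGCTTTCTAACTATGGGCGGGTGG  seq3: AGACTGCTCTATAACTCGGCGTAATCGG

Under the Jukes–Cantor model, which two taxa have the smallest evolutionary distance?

seq1–seq2: 12/28 differ, p = 0.429, d = 0.635.
seq1–seq3: 6/28 differ, p = 0.214, d = 0.252.
seq2–seq3: 11/28 differ, p = 0.393, d = 0.556.
The smallest distance is between seq1 and seq3.

seq1 and seq3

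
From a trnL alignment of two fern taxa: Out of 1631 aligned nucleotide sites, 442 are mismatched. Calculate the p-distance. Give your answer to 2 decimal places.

0.27

p = 442/1631 = 0.270999… ≈ 0.27 (to 2 d.p.).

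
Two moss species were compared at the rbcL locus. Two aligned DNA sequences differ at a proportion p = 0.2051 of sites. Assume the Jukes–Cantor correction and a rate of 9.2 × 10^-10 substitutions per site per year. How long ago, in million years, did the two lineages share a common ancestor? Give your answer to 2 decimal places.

130.22

d = −(3/4) ln(1 − 4p/3) = −0.75 ln(1 − 0.273467) = −0.75 ln(0.726533)
  = −0.75 × (-0.319471) = 0.239603 substitutions/site.
Under a molecular clock d = 2μt, so t = d/(2μ) = 0.239603 / (2 × 9.2 × 10^-10) = 130.22 million years.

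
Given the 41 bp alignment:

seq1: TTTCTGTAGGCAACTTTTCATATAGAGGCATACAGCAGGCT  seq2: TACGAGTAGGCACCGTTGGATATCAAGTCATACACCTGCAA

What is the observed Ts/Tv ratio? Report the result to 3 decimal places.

Transitions are A↔G and C↔T; transversions are all other mismatches.
Transitions: 2. Transversions: 14.
R = 2/14 = 0.142857… ≈ 0.143 (to 3 d.p.).

0.143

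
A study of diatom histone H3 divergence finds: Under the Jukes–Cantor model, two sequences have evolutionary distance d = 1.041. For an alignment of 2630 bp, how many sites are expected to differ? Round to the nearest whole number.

1480

Invert JC69: p = (3/4)(1 − e^(−4d/3)) = 0.75 × (1 − e^(-1.388)) = 0.75 × (1 − 0.249574) = 0.562820.
Expected differing sites = pL ≈ 0.562820 × 2630 = 1480.2166 ≈ 1480.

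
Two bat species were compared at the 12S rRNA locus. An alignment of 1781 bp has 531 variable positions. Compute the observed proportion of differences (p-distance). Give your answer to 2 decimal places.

0.30

p = 531/1781 = 0.298147… ≈ 0.30 (to 2 d.p.).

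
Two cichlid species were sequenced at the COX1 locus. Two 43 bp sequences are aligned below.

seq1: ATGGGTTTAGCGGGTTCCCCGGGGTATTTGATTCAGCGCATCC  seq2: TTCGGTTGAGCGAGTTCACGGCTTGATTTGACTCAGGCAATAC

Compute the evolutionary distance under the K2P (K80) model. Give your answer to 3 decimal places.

0.484

Of 43 sites, 2 differences are transitions and 13 are transversions, so P = 2/43 ≈ 0.046512 and Q = 13/43 ≈ 0.302326.
Under the Kimura two-parameter model, d = −½ ln(1 − 2P − Q) − ¼ ln(1 − 2Q).
1 − 2P − Q = 0.60465, giving −½ ln(0.60465) = 0.251553.
1 − 2Q = 0.395348, giving −¼ ln(0.395348) = 0.231997.
d = 0.251553 + 0.231997 = 0.483550.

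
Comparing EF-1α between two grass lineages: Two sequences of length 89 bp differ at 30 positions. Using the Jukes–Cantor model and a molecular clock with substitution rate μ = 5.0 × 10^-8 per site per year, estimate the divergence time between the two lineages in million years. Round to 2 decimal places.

4.48

p = 30/89 ≈ 0.337079.
d = −(3/4) ln(1 − 4p/3) = −0.75 ln(1 − 0.449439) = −0.75 ln(0.550561)
  = −0.75 × (-0.596818) = 0.447614 substitutions/site.
Under a molecular clock d = 2μt, so t = d/(2μ) = 0.447614 / (2 × 5.0 × 10^-8) = 4.48 million years.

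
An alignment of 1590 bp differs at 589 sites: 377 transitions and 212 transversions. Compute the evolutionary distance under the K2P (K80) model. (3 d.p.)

P = 377/1590 ≈ 0.237107 and Q = 212/1590 ≈ 0.133333.
Under the Kimura two-parameter model, d = −½ ln(1 − 2P − Q) − ¼ ln(1 − 2Q).
1 − 2P − Q = 0.392453, giving −½ ln(0.392453) = 0.467669.
1 − 2Q = 0.733334, giving −¼ ln(0.733334) = 0.077539.
d = 0.467669 + 0.077539 = 0.545208.

0.545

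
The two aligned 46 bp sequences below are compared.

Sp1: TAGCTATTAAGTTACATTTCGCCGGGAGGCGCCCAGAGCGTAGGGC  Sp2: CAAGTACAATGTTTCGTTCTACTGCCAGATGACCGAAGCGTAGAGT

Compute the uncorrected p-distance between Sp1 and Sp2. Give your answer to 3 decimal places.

0.457

The sequences differ at 21 of 46 positions.
p = 21/46 = 0.456521… ≈ 0.457 (to 3 d.p.).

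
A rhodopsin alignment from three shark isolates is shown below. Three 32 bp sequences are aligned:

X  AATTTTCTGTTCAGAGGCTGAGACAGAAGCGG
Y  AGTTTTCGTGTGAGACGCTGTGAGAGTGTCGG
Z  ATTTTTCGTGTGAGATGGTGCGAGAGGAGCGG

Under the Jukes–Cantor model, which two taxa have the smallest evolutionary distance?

X–Y: 11/32 differ, p = 0.344, d = 0.460.
X–Z: 10/32 differ, p = 0.313, d = 0.404.
Y–Z: 7/32 differ, p = 0.219, d = 0.259.
The smallest distance is between Y and Z.

Y and Z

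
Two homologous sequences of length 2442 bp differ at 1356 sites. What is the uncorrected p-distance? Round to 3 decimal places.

p = 1356/2442 = 0.555282… ≈ 0.555 (to 3 d.p.).

0.555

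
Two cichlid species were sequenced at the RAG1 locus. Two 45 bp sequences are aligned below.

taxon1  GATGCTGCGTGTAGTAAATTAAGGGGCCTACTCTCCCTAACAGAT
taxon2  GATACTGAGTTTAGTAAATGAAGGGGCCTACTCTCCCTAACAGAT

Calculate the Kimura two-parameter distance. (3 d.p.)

0.095

Of 45 sites, 1 differences are transitions and 3 are transversions, so P = 1/45 ≈ 0.022222 and Q = 3/45 ≈ 0.066667.
Under the Kimura two-parameter model, d = −½ ln(1 − 2P − Q) − ¼ ln(1 − 2Q).
1 − 2P − Q = 0.888889, giving −½ ln(0.888889) = 0.058891.
1 − 2Q = 0.866666, giving −¼ ln(0.866666) = 0.035775.
d = 0.058891 + 0.035775 = 0.094666.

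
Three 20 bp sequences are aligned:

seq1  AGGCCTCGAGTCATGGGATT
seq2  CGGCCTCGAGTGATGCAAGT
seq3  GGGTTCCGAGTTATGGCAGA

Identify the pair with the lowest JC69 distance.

seq1 and seq2

seq1–seq2: 5/20 differ, p = 0.250, d = 0.304.
seq1–seq3: 8/20 differ, p = 0.400, d = 0.572.
seq2–seq3: 8/20 differ, p = 0.400, d = 0.572.
The smallest distance is between seq1 and seq2.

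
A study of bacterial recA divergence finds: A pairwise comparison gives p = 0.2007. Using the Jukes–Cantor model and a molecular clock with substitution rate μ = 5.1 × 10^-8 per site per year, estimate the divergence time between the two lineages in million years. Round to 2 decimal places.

d = −(3/4) ln(1 − 4p/3) = −0.75 ln(1 − 0.2676) = −0.75 ln(0.7324)
  = −0.75 × (-0.311428) = 0.233571 substitutions/site.
Under a molecular clock d = 2μt, so t = d/(2μ) = 0.233571 / (2 × 5.1 × 10^-8) = 2.29 million years.

2.29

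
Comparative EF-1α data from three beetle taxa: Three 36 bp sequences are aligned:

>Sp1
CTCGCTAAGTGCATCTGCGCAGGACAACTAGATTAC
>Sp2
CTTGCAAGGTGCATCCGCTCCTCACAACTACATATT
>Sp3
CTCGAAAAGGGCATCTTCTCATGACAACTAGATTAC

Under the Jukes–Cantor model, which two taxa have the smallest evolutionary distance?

Sp1 and Sp3

Sp1–Sp2: 12/36 differ, p = 0.333, d = 0.441.
Sp1–Sp3: 6/36 differ, p = 0.167, d = 0.188.
Sp2–Sp3: 12/36 differ, p = 0.333, d = 0.441.
The smallest distance is between Sp1 and Sp3.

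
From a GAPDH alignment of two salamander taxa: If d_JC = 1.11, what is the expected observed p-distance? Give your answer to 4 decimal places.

p = (3/4)(1 − e^(−4d/3)) = 0.75 × (1 − e^(-1.48)) = 0.75 × (1 − 0.227638) = 0.579272.

0.5793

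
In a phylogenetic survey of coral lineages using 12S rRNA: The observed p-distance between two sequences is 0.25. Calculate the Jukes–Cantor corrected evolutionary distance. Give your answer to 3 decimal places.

d = −(3/4) ln(1 − 4p/3) = −0.75 ln(1 − 0.333333) = −0.75 ln(0.666667)
  = −0.75 × (-0.405465) = 0.304099 substitutions/site.

0.304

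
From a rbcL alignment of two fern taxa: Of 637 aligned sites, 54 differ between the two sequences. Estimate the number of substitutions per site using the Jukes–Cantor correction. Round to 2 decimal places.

p = 54/637 ≈ 0.084772.
d = −(3/4) ln(1 − 4p/3) = −0.75 ln(1 − 0.113029) = −0.75 ln(0.886971)
  = −0.75 × (-0.119943) = 0.089957 substitutions/site.

0.09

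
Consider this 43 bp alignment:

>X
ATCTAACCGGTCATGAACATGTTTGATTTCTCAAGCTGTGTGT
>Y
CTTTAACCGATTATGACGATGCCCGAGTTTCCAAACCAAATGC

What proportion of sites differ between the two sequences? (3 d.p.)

The sequences differ at 18 of 43 positions.
p = 18/43 = 0.418604… ≈ 0.419 (to 3 d.p.).

0.419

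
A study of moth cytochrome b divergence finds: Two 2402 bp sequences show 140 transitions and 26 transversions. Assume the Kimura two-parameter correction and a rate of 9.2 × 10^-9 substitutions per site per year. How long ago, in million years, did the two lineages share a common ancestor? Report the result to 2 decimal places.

P = 140/2402 ≈ 0.058285 and Q = 26/2402 ≈ 0.010824.
Under the Kimura two-parameter model, d = −½ ln(1 − 2P − Q) − ¼ ln(1 − 2Q).
1 − 2P − Q = 0.872606, giving −½ ln(0.872606) = 0.068136.
1 − 2Q = 0.978352, giving −¼ ln(0.978352) = 0.005471.
d = 0.068136 + 0.005471 = 0.073607.
Under a molecular clock d = 2μt, so t = d/(2μ) = 0.073607 / (2 × 9.2 × 10^-9) = 4.00 million years.

4.00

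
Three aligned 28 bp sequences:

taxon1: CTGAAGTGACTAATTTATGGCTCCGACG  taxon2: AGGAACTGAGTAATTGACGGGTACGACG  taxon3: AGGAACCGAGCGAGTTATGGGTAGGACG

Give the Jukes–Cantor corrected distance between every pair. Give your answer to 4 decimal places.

taxon1–taxon2: 8/28 sites differ → p ≈ 0.285714, d = −0.75 ln(1 − 0.380952) = 0.359679 ≈ 0.3597.
taxon1–taxon3: 11/28 sites differ → p ≈ 0.392857, d = −0.75 ln(1 − 0.523809) = 0.556452 ≈ 0.5565.
taxon2–taxon3: 7/28 sites differ → p = 0.25, d = −0.75 ln(1 − 0.333333) = 0.304098 ≈ 0.3041.

d(taxon1,taxon2) = 0.3597, d(taxon1,taxon3) = 0.5565, d(taxon2,taxon3) = 0.3041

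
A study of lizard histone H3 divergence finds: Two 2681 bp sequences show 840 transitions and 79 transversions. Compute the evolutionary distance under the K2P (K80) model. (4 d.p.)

P = 840/2681 ≈ 0.313316 and Q = 79/2681 ≈ 0.029467.
Under the Kimura two-parameter model, d = −½ ln(1 − 2P − Q) − ¼ ln(1 − 2Q).
1 − 2P − Q = 0.343901, giving −½ ln(0.343901) = 0.533701.
1 − 2Q = 0.941066, giving −¼ ln(0.941066) = 0.015186.
d = 0.533701 + 0.015186 = 0.548887.

0.5489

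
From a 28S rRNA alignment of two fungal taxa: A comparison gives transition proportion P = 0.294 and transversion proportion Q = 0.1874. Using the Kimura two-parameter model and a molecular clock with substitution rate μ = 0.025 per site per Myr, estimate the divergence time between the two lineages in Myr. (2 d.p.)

17.28

Under the Kimura two-parameter model, d = −½ ln(1 − 2P − Q) − ¼ ln(1 − 2Q).
1 − 2P − Q = 0.2246, giving −½ ln(0.2246) = 0.746717.
1 − 2Q = 0.6252, giving −¼ ln(0.6252) = 0.117421.
d = 0.746717 + 0.117421 = 0.864138.
Under a molecular clock d = 2μt, so t = d/(2μ) = 0.864138 / (2 × 0.025) = 17.28 Myr.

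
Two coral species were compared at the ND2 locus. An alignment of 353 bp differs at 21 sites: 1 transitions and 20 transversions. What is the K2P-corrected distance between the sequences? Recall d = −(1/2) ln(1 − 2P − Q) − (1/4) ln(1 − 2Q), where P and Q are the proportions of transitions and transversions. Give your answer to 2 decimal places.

0.06

P = 1/353 ≈ 0.002833 and Q = 20/353 ≈ 0.056657.
Under the Kimura two-parameter model, d = −½ ln(1 − 2P − Q) − ¼ ln(1 − 2Q).
1 − 2P − Q = 0.937677, giving −½ ln(0.937677) = 0.032175.
1 − 2Q = 0.886686, giving −¼ ln(0.886686) = 0.030066.
d = 0.032175 + 0.030066 = 0.062241.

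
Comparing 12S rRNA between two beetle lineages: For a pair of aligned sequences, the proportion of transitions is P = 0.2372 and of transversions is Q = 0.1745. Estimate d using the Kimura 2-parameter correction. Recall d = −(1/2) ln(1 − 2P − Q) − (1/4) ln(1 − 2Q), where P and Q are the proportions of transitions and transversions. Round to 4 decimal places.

Under the Kimura two-parameter model, d = −½ ln(1 − 2P − Q) − ¼ ln(1 − 2Q).
1 − 2P − Q = 0.3511, giving −½ ln(0.3511) = 0.523342.
1 − 2Q = 0.651, giving −¼ ln(0.651) = 0.107311.
d = 0.523342 + 0.107311 = 0.630653.

0.6307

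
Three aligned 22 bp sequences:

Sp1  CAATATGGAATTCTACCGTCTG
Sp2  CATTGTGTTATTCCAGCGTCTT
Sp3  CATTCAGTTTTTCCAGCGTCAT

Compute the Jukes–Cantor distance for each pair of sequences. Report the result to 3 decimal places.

Sp1–Sp2: 7/22 sites differ → p ≈ 0.318182, d = −0.75 ln(1 − 0.424243) = 0.414052 ≈ 0.414.
Sp1–Sp3: 10/22 sites differ → p ≈ 0.454545, d = −0.75 ln(1 − 0.60606) = 0.698667 ≈ 0.699.
Sp2–Sp3: 4/22 sites differ → p ≈ 0.181818, d = −0.75 ln(1 − 0.242424) = 0.208224 ≈ 0.208.

d(Sp1,Sp2) = 0.414, d(Sp1,Sp3) = 0.699, d(Sp2,Sp3) = 0.208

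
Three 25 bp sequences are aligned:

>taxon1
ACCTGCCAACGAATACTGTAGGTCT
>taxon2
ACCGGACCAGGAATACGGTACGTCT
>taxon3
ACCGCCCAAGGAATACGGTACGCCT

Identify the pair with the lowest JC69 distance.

taxon1–taxon2: 6/25 differ, p = 0.240, d = 0.289.
taxon1–taxon3: 6/25 differ, p = 0.240, d = 0.289.
taxon2–taxon3: 4/25 differ, p = 0.160, d = 0.180.
The smallest distance is between taxon2 and taxon3.

taxon2 and taxon3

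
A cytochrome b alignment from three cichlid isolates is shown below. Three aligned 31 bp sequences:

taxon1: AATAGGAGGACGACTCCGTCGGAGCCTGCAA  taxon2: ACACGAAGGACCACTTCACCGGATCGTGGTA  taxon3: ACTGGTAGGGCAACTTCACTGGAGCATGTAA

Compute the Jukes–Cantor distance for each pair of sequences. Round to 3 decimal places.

taxon1–taxon2: 12/31 sites differ → p ≈ 0.387097, d = −0.75 ln(1 − 0.516129) = 0.544453 ≈ 0.544.
taxon1–taxon3: 11/31 sites differ → p ≈ 0.354839, d = −0.75 ln(1 − 0.473119) = 0.480585 ≈ 0.481.
taxon2–taxon3: 10/31 sites differ → p ≈ 0.322581, d = −0.75 ln(1 − 0.430108) = 0.421731 ≈ 0.422.

d(taxon1,taxon2) = 0.544, d(taxon1,taxon3) = 0.481, d(taxon2,taxon3) = 0.422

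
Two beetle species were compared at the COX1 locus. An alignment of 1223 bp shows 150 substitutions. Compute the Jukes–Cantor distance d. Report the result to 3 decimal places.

p = 150/1223 ≈ 0.122649.
d = −(3/4) ln(1 − 4p/3) = −0.75 ln(1 − 0.163532) = −0.75 ln(0.836468)
  = −0.75 × (-0.178567) = 0.133925 substitutions/site.

0.134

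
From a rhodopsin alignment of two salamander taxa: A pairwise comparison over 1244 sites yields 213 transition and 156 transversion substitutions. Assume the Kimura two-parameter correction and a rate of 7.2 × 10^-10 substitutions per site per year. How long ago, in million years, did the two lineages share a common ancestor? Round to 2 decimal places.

P = 213/1244 ≈ 0.171222 and Q = 156/1244 ≈ 0.125402.
Under the Kimura two-parameter model, d = −½ ln(1 − 2P − Q) − ¼ ln(1 − 2Q).
1 − 2P − Q = 0.532154, giving −½ ln(0.532154) = 0.315411.
1 − 2Q = 0.749196, giving −¼ ln(0.749196) = 0.072189.
d = 0.315411 + 0.072189 = 0.387600.
Under a molecular clock d = 2μt, so t = d/(2μ) = 0.387600 / (2 × 7.2 × 10^-10) = 269.17 million years.

269.17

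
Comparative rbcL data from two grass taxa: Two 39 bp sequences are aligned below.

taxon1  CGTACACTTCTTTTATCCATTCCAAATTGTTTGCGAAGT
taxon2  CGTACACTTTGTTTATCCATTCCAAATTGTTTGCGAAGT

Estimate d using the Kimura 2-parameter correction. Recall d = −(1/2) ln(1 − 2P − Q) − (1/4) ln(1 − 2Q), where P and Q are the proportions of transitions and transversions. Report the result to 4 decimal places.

0.0532

Of 39 sites, 1 differences are transitions and 1 are transversions, so P = 1/39 ≈ 0.025641 and Q = 1/39 ≈ 0.025641.
Under the Kimura two-parameter model, d = −½ ln(1 − 2P − Q) − ¼ ln(1 − 2Q).
1 − 2P − Q = 0.923077, giving −½ ln(0.923077) = 0.040021.
1 − 2Q = 0.948718, giving −¼ ln(0.948718) = 0.013161.
d = 0.040021 + 0.013161 = 0.053182.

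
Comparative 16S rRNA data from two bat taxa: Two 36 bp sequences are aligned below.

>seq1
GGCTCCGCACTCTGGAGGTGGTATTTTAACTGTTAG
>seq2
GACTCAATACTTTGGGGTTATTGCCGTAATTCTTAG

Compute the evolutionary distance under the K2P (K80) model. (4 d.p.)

Of 36 sites, 10 differences are transitions and 5 are transversions, so P = 10/36 ≈ 0.277778 and Q = 5/36 ≈ 0.138889.
Under the Kimura two-parameter model, d = −½ ln(1 − 2P − Q) − ¼ ln(1 − 2Q).
1 − 2P − Q = 0.305555, giving −½ ln(0.305555) = 0.592813.
1 − 2Q = 0.722222, giving −¼ ln(0.722222) = 0.081356.
d = 0.592813 + 0.081356 = 0.674169.

0.6742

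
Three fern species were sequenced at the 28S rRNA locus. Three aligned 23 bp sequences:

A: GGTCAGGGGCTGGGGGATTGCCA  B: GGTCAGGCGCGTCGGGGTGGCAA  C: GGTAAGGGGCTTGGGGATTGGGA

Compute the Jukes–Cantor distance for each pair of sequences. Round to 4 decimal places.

d(A,B) = 0.3904, d(A,C) = 0.1979, d(B,C) = 0.4674

A–B: 7/23 sites differ → p ≈ 0.304348, d = −0.75 ln(1 − 0.405797) = 0.390401 ≈ 0.3904.
A–C: 4/23 sites differ → p ≈ 0.173913, d = −0.75 ln(1 − 0.231884) = 0.197861 ≈ 0.1979.
B–C: 8/23 sites differ → p ≈ 0.347826, d = −0.75 ln(1 − 0.463768) = 0.467391 ≈ 0.4674.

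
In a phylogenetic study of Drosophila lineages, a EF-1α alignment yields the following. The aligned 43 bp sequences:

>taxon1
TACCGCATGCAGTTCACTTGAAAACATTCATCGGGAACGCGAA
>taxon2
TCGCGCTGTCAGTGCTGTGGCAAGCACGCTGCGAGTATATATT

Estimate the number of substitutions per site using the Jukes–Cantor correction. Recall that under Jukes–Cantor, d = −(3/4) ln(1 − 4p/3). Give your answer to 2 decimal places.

0.94

The sequences differ at 23 of 43 sites, so p = 23/43 ≈ 0.534884.
d = −(3/4) ln(1 − 4p/3) = −0.75 ln(1 − 0.713179) = −0.75 ln(0.286821)
  = −0.75 × (-1.248897) = 0.936673 substitutions/site.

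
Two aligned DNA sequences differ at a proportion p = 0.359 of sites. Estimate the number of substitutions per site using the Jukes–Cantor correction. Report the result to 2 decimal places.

d = −(3/4) ln(1 − 4p/3) = −0.75 ln(1 − 0.478667) = −0.75 ln(0.521333)
  = −0.75 × (-0.651366) = 0.488525 substitutions/site.

0.49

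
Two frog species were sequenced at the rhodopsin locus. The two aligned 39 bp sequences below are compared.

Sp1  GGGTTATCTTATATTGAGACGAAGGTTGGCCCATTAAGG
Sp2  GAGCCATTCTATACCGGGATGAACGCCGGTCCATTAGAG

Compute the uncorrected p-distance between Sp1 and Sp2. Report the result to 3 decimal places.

0.385

The sequences differ at 15 of 39 positions.
p = 15/39 = 0.384615… ≈ 0.385 (to 3 d.p.).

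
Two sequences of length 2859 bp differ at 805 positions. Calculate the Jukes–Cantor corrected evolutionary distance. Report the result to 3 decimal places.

p = 805/2859 ≈ 0.281567.
d = −(3/4) ln(1 − 4p/3) = −0.75 ln(1 − 0.375423) = −0.75 ln(0.624577)
  = −0.75 × (-0.470681) = 0.353011 substitutions/site.

0.353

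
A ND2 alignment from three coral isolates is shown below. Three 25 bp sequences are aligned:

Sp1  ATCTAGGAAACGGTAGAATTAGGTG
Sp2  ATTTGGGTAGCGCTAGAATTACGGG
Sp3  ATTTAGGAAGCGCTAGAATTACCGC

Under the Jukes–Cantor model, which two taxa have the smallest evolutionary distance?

Sp1–Sp2: 7/25 differ, p = 0.280, d = 0.351.
Sp1–Sp3: 7/25 differ, p = 0.280, d = 0.351.
Sp2–Sp3: 4/25 differ, p = 0.160, d = 0.180.
The smallest distance is between Sp2 and Sp3.

Sp2 and Sp3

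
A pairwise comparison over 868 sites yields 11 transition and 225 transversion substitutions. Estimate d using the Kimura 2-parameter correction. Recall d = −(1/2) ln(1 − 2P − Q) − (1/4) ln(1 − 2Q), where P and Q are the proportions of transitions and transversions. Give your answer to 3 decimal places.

P = 11/868 ≈ 0.012673 and Q = 225/868 ≈ 0.259217.
Under the Kimura two-parameter model, d = −½ ln(1 − 2P − Q) − ¼ ln(1 − 2Q).
1 − 2P − Q = 0.715437, giving −½ ln(0.715437) = 0.167431.
1 − 2Q = 0.481566, giving −¼ ln(0.481566) = 0.182678.
d = 0.167431 + 0.182678 = 0.350109.

0.350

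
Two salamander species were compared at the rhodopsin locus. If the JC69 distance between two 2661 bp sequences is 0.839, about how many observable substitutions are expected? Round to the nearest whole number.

1344

Invert JC69: p = (3/4)(1 − e^(−4d/3)) = 0.75 × (1 − e^(-1.118667)) = 0.75 × (1 − 0.326715) = 0.504964.
Expected differing sites = pL ≈ 0.504964 × 2661 = 1343.709204 ≈ 1344.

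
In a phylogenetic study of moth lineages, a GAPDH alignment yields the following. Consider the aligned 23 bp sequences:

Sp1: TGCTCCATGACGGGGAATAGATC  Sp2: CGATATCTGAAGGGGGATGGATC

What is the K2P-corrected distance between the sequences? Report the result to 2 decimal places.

Of 23 sites, 4 differences are transitions and 4 are transversions, so P = 4/23 ≈ 0.173913 and Q = 4/23 ≈ 0.173913.
Under the Kimura two-parameter model, d = −½ ln(1 − 2P − Q) − ¼ ln(1 − 2Q).
1 − 2P − Q = 0.478261, giving −½ ln(0.478261) = 0.368799.
1 − 2Q = 0.652174, giving −¼ ln(0.652174) = 0.106861.
d = 0.368799 + 0.106861 = 0.475660.

0.48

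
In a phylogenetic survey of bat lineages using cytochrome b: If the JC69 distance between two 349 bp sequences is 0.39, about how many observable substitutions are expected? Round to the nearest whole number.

106

Invert JC69: p = (3/4)(1 − e^(−4d/3)) = 0.75 × (1 − e^(-0.52)) = 0.75 × (1 − 0.594521) = 0.304109.
Expected differing sites = pL ≈ 0.304109 × 349 = 106.134041 ≈ 106.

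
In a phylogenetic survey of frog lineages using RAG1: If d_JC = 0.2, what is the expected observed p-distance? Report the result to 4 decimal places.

p = (3/4)(1 − e^(−4d/3)) = 0.75 × (1 − e^(-0.266667)) = 0.75 × (1 − 0.765928) = 0.175554.

0.1756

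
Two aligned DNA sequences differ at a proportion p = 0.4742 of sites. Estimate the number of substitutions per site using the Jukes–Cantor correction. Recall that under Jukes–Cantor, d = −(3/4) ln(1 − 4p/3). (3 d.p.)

d = −(3/4) ln(1 − 4p/3) = −0.75 ln(1 − 0.632267) = −0.75 ln(0.367733)
  = −0.75 × (-1.000398) = 0.750299 substitutions/site.

0.750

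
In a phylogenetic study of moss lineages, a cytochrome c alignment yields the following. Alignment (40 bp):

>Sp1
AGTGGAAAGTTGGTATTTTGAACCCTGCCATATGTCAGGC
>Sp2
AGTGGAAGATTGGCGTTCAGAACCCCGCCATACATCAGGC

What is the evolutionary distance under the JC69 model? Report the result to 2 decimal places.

The sequences differ at 9 of 40 sites (8, 9, 14, 15, 18, 19, 26, 33, 34), so p = 9/40 = 0.225.
d = −(3/4) ln(1 − 4p/3) = −0.75 ln(1 − 0.3) = −0.75 ln(0.7)
  = −0.75 × (-0.356675) = 0.267506 substitutions/site.

0.27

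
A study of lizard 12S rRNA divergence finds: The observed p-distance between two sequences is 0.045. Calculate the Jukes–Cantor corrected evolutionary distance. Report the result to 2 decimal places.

d = −(3/4) ln(1 − 4p/3) = −0.75 ln(1 − 0.06) = −0.75 ln(0.94)
  = −0.75 × (-0.061875) = 0.046406 substitutions/site.

0.05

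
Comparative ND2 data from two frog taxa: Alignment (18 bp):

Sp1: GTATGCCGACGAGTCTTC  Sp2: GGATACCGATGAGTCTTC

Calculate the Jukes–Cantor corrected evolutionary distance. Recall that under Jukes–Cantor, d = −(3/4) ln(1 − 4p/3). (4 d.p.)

0.1885

The sequences differ at 3 of 18 sites (2, 5, 10), so p = 3/18 ≈ 0.166667.
d = −(3/4) ln(1 − 4p/3) = −0.75 ln(1 − 0.222223) = −0.75 ln(0.777777)
  = −0.75 × (-0.251315) = 0.188486 substitutions/site.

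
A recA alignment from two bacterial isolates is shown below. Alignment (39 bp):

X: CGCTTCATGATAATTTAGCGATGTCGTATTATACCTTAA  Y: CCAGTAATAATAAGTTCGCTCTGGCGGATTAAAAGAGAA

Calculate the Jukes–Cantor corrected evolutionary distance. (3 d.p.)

The sequences differ at 16 of 39 sites, so p = 16/39 ≈ 0.410256.
d = −(3/4) ln(1 − 4p/3) = −0.75 ln(1 − 0.547008) = −0.75 ln(0.452992)
  = −0.75 × (-0.791881) = 0.593911 substitutions/site.

0.594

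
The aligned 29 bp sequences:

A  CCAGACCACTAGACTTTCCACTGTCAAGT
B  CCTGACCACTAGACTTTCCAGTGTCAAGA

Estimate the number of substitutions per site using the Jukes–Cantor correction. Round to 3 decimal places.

0.111

The sequences differ at 3 of 29 sites (3, 21, 29), so p = 3/29 ≈ 0.103448.
d = −(3/4) ln(1 − 4p/3) = −0.75 ln(1 − 0.137931) = −0.75 ln(0.862069)
  = −0.75 × (-0.148420) = 0.111315 substitutions/site.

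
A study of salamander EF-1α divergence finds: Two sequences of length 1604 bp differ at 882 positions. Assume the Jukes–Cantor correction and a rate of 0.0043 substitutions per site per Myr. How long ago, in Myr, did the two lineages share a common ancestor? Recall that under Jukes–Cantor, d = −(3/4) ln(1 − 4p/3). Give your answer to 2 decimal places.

p = 882/1604 ≈ 0.549875.
d = −(3/4) ln(1 − 4p/3) = −0.75 ln(1 − 0.733167) = −0.75 ln(0.266833)
  = −0.75 × (-1.321132) = 0.990849 substitutions/site.
Under a molecular clock d = 2μt, so t = d/(2μ) = 0.990849 / (2 × 0.0043) = 115.22 Myr.

115.22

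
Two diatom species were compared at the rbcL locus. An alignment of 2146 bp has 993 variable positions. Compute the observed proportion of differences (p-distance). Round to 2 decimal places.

p = 993/2146 = 0.462721… ≈ 0.46 (to 2 d.p.).

0.46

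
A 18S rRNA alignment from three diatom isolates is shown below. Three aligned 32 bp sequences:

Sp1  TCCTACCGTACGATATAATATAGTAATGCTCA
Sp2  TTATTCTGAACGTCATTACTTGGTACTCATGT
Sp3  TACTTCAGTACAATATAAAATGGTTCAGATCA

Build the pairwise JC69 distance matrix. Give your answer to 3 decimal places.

Sp1–Sp2: 16/32 sites differ → p = 0.5, d = −0.75 ln(1 − 0.666667) = 0.823960 ≈ 0.824.
Sp1–Sp3: 10/32 sites differ → p = 0.3125, d = −0.75 ln(1 − 0.416667) = 0.404248 ≈ 0.404.
Sp2–Sp3: 15/32 sites differ → p = 0.46875, d = −0.75 ln(1 − 0.625) = 0.735622 ≈ 0.736.

d(Sp1,Sp2) = 0.824, d(Sp1,Sp3) = 0.404, d(Sp2,Sp3) = 0.736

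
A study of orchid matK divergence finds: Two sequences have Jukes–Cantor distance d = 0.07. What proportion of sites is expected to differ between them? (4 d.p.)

0.0668

p = (3/4)(1 − e^(−4d/3)) = 0.75 × (1 − e^(-0.093333)) = 0.75 × (1 − 0.910890) = 0.066833.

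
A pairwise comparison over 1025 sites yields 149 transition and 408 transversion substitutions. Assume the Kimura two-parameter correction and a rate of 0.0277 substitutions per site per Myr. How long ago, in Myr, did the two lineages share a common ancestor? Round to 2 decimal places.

P = 149/1025 ≈ 0.145366 and Q = 408/1025 ≈ 0.398049.
Under the Kimura two-parameter model, d = −½ ln(1 − 2P − Q) − ¼ ln(1 − 2Q).
1 − 2P − Q = 0.311219, giving −½ ln(0.311219) = 0.583629.
1 − 2Q = 0.203902, giving −¼ ln(0.203902) = 0.397529.
d = 0.583629 + 0.397529 = 0.981158.
Under a molecular clock d = 2μt, so t = d/(2μ) = 0.981158 / (2 × 0.0277) = 17.71 Myr.

17.71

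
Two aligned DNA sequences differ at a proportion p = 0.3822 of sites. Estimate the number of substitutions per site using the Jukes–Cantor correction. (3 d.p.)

0.534

d = −(3/4) ln(1 − 4p/3) = −0.75 ln(1 − 0.5096) = −0.75 ln(0.4904)
  = −0.75 × (-0.712534) = 0.534401 substitutions/site.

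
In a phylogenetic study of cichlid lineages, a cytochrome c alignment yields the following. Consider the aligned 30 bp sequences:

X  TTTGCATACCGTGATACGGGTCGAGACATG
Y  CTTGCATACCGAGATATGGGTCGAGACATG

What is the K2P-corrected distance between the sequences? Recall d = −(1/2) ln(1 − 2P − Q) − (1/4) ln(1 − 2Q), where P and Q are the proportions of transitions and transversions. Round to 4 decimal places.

0.1084

Of 30 sites, 2 differences are transitions and 1 are transversions, so P = 2/30 ≈ 0.066667 and Q = 1/30 ≈ 0.033333.
Under the Kimura two-parameter model, d = −½ ln(1 − 2P − Q) − ¼ ln(1 − 2Q).
1 − 2P − Q = 0.833333, giving −½ ln(0.833333) = 0.091161.
1 − 2Q = 0.933334, giving −¼ ln(0.933334) = 0.017248.
d = 0.091161 + 0.017248 = 0.108409.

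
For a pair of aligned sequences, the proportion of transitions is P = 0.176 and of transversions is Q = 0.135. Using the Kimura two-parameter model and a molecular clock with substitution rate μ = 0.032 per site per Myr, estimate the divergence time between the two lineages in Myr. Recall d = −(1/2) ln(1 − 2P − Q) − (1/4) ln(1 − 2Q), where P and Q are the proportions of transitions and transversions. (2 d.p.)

6.44

Under the Kimura two-parameter model, d = −½ ln(1 − 2P − Q) − ¼ ln(1 − 2Q).
1 − 2P − Q = 0.513, giving −½ ln(0.513) = 0.333740.
1 − 2Q = 0.73, giving −¼ ln(0.73) = 0.078678.
d = 0.333740 + 0.078678 = 0.412418.
Under a molecular clock d = 2μt, so t = d/(2μ) = 0.412418 / (2 × 0.032) = 6.44 Myr.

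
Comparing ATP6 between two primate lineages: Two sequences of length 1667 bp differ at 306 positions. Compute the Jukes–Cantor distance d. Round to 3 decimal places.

0.211

p = 306/1667 ≈ 0.183563.
d = −(3/4) ln(1 − 4p/3) = −0.75 ln(1 − 0.244751) = −0.75 ln(0.755249)
  = −0.75 × (-0.280708) = 0.210531 substitutions/site.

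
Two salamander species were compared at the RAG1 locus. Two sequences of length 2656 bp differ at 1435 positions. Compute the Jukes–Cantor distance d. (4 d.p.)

p = 1435/2656 ≈ 0.540286.
d = −(3/4) ln(1 − 4p/3) = −0.75 ln(1 − 0.720381) = −0.75 ln(0.279619)
  = −0.75 × (-1.274327) = 0.955745 substitutions/site.

0.9557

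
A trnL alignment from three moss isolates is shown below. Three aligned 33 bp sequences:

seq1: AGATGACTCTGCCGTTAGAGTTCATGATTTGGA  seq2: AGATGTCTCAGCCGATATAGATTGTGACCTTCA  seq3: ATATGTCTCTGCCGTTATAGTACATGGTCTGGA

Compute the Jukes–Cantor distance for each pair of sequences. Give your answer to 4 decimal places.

d(seq1,seq2) = 0.4408, d(seq1,seq3) = 0.2082, d(seq2,seq3) = 0.4408

seq1–seq2: 11/33 sites differ → p ≈ 0.333333, d = −0.75 ln(1 − 0.444444) = 0.440839 ≈ 0.4408.
seq1–seq3: 6/33 sites differ → p ≈ 0.181818, d = −0.75 ln(1 − 0.242424) = 0.208224 ≈ 0.2082.
seq2–seq3: 11/33 sites differ → p ≈ 0.333333, d = −0.75 ln(1 − 0.444444) = 0.440839 ≈ 0.4408.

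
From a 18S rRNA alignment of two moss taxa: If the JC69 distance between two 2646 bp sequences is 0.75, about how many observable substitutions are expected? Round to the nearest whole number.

Invert JC69: p = (3/4)(1 − e^(−4d/3)) = 0.75 × (1 − e^(-1)) = 0.75 × (1 − 0.367879) = 0.474091.
Expected differing sites = pL ≈ 0.474091 × 2646 = 1254.444786 ≈ 1254.

1254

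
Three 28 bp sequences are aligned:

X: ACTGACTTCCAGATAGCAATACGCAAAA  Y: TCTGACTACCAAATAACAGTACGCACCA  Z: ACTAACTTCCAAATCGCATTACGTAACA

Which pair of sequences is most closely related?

X–Y: 7/28 differ, p = 0.250, d = 0.304.
X–Z: 6/28 differ, p = 0.214, d = 0.252.
Y–Z: 8/28 differ, p = 0.286, d = 0.360.
The smallest distance is between X and Z.

X and Z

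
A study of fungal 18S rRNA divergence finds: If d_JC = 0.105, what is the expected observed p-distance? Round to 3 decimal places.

0.098

p = (3/4)(1 − e^(−4d/3)) = 0.75 × (1 − e^(-0.14)) = 0.75 × (1 − 0.869358) = 0.097982.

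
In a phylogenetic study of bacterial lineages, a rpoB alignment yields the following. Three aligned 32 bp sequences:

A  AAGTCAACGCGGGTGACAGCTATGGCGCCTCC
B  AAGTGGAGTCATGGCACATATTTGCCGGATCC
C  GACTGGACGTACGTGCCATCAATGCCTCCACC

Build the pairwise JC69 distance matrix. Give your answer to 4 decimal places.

d(A,B) = 0.6566, d(A,C) = 0.5851, d(B,C) = 0.8240

A–B: 14/32 sites differ → p = 0.4375, d = −0.75 ln(1 − 0.583333) = 0.656601 ≈ 0.6566.
A–C: 13/32 sites differ → p = 0.40625, d = −0.75 ln(1 − 0.541667) = 0.585119 ≈ 0.5851.
B–C: 16/32 sites differ → p = 0.5, d = −0.75 ln(1 − 0.666667) = 0.823960 ≈ 0.8240.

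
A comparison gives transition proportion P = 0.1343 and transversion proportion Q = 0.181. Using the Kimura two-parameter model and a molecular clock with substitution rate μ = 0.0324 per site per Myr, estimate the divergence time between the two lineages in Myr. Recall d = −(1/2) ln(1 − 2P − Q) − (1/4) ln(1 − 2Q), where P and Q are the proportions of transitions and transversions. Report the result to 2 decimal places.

Under the Kimura two-parameter model, d = −½ ln(1 − 2P − Q) − ¼ ln(1 − 2Q).
1 − 2P − Q = 0.5504, giving −½ ln(0.5504) = 0.298555.
1 − 2Q = 0.638, giving −¼ ln(0.638) = 0.112354.
d = 0.298555 + 0.112354 = 0.410909.
Under a molecular clock d = 2μt, so t = d/(2μ) = 0.410909 / (2 × 0.0324) = 6.34 Myr.

6.34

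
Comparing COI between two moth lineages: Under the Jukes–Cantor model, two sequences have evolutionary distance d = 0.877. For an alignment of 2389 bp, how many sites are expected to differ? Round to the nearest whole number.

1235

Invert JC69: p = (3/4)(1 − e^(−4d/3)) = 0.75 × (1 − e^(-1.169333)) = 0.75 × (1 − 0.310574) = 0.517070.
Expected differing sites = pL ≈ 0.517070 × 2389 = 1235.28023 ≈ 1235.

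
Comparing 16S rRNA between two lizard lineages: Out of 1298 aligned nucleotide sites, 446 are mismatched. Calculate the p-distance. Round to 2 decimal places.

0.34

p = 446/1298 = 0.343605… ≈ 0.34 (to 2 d.p.).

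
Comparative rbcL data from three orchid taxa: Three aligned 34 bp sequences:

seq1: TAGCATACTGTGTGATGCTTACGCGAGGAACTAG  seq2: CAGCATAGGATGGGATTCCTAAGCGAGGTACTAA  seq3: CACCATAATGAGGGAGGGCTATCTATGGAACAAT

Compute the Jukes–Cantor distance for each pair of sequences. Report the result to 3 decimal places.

seq1–seq2: 10/34 sites differ → p ≈ 0.294118, d = −0.75 ln(1 − 0.392157) = 0.373379 ≈ 0.373.
seq1–seq3: 15/34 sites differ → p ≈ 0.441176, d = −0.75 ln(1 − 0.588235) = 0.665477 ≈ 0.665.
seq2–seq3: 16/34 sites differ → p ≈ 0.470588, d = −0.75 ln(1 − 0.627451) = 0.740540 ≈ 0.741.

d(seq1,seq2) = 0.373, d(seq1,seq3) = 0.665, d(seq2,seq3) = 0.741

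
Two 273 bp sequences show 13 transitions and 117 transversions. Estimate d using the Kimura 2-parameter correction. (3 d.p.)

0.857

P = 13/273 ≈ 0.047619 and Q = 117/273 ≈ 0.428571.
Under the Kimura two-parameter model, d = −½ ln(1 − 2P − Q) − ¼ ln(1 − 2Q).
1 − 2P − Q = 0.476191, giving −½ ln(0.476191) = 0.370968.
1 − 2Q = 0.142858, giving −¼ ln(0.142858) = 0.486476.
d = 0.370968 + 0.486476 = 0.857444.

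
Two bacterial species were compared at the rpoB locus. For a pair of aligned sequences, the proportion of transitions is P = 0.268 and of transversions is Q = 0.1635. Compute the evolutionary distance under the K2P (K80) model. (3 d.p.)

Under the Kimura two-parameter model, d = −½ ln(1 − 2P − Q) − ¼ ln(1 − 2Q).
1 − 2P − Q = 0.3005, giving −½ ln(0.3005) = 0.601154.
1 − 2Q = 0.673, giving −¼ ln(0.673) = 0.099002.
d = 0.601154 + 0.099002 = 0.700156.

0.700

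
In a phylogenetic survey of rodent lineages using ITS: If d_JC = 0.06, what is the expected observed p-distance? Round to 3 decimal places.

p = (3/4)(1 − e^(−4d/3)) = 0.75 × (1 − e^(-0.08)) = 0.75 × (1 − 0.923116) = 0.057663.

0.058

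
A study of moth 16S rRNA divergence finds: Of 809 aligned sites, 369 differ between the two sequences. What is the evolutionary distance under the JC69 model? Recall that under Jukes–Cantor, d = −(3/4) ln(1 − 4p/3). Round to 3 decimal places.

p = 369/809 ≈ 0.456119.
d = −(3/4) ln(1 − 4p/3) = −0.75 ln(1 − 0.608159) = −0.75 ln(0.391841)
  = −0.75 × (-0.936899) = 0.702674 substitutions/site.

0.703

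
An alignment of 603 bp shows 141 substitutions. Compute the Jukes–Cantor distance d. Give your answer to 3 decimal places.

p = 141/603 ≈ 0.233831.
d = −(3/4) ln(1 − 4p/3) = −0.75 ln(1 − 0.311775) = −0.75 ln(0.688225)
  = −0.75 × (-0.373639) = 0.280229 substitutions/site.

0.280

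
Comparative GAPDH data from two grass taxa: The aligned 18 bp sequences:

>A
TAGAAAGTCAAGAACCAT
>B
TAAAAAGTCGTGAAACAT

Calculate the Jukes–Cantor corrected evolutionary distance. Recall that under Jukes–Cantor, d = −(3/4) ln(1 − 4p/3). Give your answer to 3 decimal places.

The sequences differ at 4 of 18 sites (3, 10, 11, 15), so p = 4/18 ≈ 0.222222.
d = −(3/4) ln(1 − 4p/3) = −0.75 ln(1 − 0.296296) = −0.75 ln(0.703704)
  = −0.75 × (-0.351397) = 0.263548 substitutions/site.

0.264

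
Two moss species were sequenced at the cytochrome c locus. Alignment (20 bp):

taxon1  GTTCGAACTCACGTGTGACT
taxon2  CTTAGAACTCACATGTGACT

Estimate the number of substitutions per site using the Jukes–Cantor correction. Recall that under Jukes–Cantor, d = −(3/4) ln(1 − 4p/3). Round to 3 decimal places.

0.167

The sequences differ at 3 of 20 sites (1, 4, 13), so p = 3/20 = 0.15.
d = −(3/4) ln(1 − 4p/3) = −0.75 ln(1 − 0.2) = −0.75 ln(0.8)
  = −0.75 × (-0.223144) = 0.167358 substitutions/site.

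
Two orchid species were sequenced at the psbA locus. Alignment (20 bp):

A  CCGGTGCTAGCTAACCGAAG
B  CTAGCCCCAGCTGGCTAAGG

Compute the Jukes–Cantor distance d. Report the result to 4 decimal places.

The sequences differ at 10 of 20 sites (2, 3, 5, 6, 8, 13, 14, 16, 17, 19), so p = 10/20 = 0.5.
d = −(3/4) ln(1 − 4p/3) = −0.75 ln(1 − 0.666667) = −0.75 ln(0.333333)
  = −0.75 × (-1.098613) = 0.823960 substitutions/site.

0.8240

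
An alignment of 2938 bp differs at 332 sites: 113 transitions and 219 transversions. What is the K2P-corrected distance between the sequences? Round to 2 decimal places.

P = 113/2938 ≈ 0.038462 and Q = 219/2938 ≈ 0.074541.
Under the Kimura two-parameter model, d = −½ ln(1 − 2P − Q) − ¼ ln(1 − 2Q).
1 − 2P − Q = 0.848535, giving −½ ln(0.848535) = 0.082122.
1 − 2Q = 0.850918, giving −¼ ln(0.850918) = 0.040360.
d = 0.082122 + 0.040360 = 0.122482.

0.12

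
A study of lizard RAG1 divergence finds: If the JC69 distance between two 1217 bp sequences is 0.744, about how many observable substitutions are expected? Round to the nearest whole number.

574

Invert JC69: p = (3/4)(1 − e^(−4d/3)) = 0.75 × (1 − e^(-0.992)) = 0.75 × (1 − 0.370834) = 0.471875.
Expected differing sites = pL ≈ 0.471875 × 1217 = 574.271875 ≈ 574.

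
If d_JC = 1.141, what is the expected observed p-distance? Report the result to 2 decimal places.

0.59

p = (3/4)(1 − e^(−4d/3)) = 0.75 × (1 − e^(-1.521333)) = 0.75 × (1 − 0.218421) = 0.586184.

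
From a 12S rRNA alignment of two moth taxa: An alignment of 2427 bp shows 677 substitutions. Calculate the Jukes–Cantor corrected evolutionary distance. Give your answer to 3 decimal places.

p = 677/2427 ≈ 0.278945.
d = −(3/4) ln(1 − 4p/3) = −0.75 ln(1 − 0.371927) = −0.75 ln(0.628073)
  = −0.75 × (-0.465099) = 0.348824 substitutions/site.

0.349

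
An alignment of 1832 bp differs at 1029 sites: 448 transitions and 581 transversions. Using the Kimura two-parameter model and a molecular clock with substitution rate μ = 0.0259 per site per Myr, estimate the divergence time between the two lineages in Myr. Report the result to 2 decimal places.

P = 448/1832 ≈ 0.244541 and Q = 581/1832 ≈ 0.31714.
Under the Kimura two-parameter model, d = −½ ln(1 − 2P − Q) − ¼ ln(1 − 2Q).
1 − 2P − Q = 0.193778, giving −½ ln(0.193778) = 0.820521.
1 − 2Q = 0.36572, giving −¼ ln(0.36572) = 0.251472.
d = 0.820521 + 0.251472 = 1.071993.
Under a molecular clock d = 2μt, so t = d/(2μ) = 1.071993 / (2 × 0.0259) = 20.69 Myr.

20.69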